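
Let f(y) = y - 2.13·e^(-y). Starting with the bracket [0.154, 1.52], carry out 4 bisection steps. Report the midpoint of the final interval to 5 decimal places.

f(0.154000) = -1.671989, f(1.520000) = 1.054144 (opposite signs)
step 1: m = 0.837000, f(m) = -0.085306 < 0 → root in [0.837000, 1.520000]
step 2: m = 1.178500, f(m) = 0.523014 > 0 → root in [0.837000, 1.178500]
step 3: m = 1.007750, f(m) = 0.230216 > 0 → root in [0.837000, 1.007750]
step 4: m = 0.922375, f(m) = 0.075543 > 0 → root in [0.837000, 0.922375]
Midpoint of [0.837000, 0.922375] = 0.879687

0.87969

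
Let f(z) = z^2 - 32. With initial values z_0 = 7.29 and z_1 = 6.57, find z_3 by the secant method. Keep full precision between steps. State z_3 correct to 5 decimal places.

f(z_0) = 21.144100, f(z_1) = 11.164900
z_2 = 6.570000 - (11.164900)·(6.570000 - 7.290000)/(11.164900 - (21.144100)) = 5.764452; f(z_2) = 1.228903
z_3 = 5.764452 - (1.228903)·(5.764452 - 6.570000)/(1.228903 - (11.164900)) = 5.664820; f(z_3) = 0.090185

5.66482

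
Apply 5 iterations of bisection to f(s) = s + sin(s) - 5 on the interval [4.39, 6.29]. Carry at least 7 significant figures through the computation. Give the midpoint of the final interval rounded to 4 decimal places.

5.6072

f(4.390000) = -1.558481, f(6.290000) = 1.296815 (opposite signs)
step 1: m = 5.340000, f(m) = -0.469433 < 0 → root in [5.340000, 6.290000]
step 2: m = 5.815000, f(m) = 0.363732 > 0 → root in [5.340000, 5.815000]
step 3: m = 5.577500, f(m) = -0.071056 < 0 → root in [5.577500, 5.815000]
step 4: m = 5.696250, f(m) = 0.142438 > 0 → root in [5.577500, 5.696250]
step 5: m = 5.636875, f(m) = 0.034630 > 0 → root in [5.577500, 5.636875]
Midpoint of [5.577500, 5.636875] = 5.607188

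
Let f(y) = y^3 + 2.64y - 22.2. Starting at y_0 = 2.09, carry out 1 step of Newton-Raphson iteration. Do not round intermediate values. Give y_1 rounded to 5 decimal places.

f'(y) = 3y^2 + 2.64
y_0 = 2.090000: f = -7.553071, f' = 15.744300 → y_1 = 2.090000 - (-7.553071)/(15.744300) = 2.569734

2.56973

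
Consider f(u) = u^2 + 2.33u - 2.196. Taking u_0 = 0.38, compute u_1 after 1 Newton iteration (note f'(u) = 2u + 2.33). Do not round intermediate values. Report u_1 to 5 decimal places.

0.75741

u_0 = 0.380000: f = -1.166200, f' = 3.090000 → u_1 = 0.380000 - (-1.166200)/(3.090000) = 0.757411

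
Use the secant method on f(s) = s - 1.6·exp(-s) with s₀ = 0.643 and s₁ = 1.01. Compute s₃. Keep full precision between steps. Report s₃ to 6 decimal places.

0.752979

f(s_0) = -0.198141, f(s_1) = 0.427250
s_2 = 1.010000 - (0.427250)·(1.010000 - 0.643000)/(0.427250 - (-0.198141)) = 0.759276; f(s_2) = 0.010467
s_3 = 0.759276 - (0.010467)·(0.759276 - 1.010000)/(0.010467 - (0.427250)) = 0.752979; f(s_3) = -0.000560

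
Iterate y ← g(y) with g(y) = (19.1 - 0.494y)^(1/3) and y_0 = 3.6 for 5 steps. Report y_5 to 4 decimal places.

2.6115

y_1 = g(3.600000) = 2.587395
y_2 = g(2.587395) = 2.612066
y_3 = g(2.612066) = 2.611470
y_4 = g(2.611470) = 2.611484
y_5 = g(2.611484) = 2.611484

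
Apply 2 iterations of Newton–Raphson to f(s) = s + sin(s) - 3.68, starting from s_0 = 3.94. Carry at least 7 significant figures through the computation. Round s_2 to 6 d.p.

Newton update: s ← s − f(s)/f'(s).
f'(s) = 1 + cos(s)
s_0 = 3.940000: f = -0.456246, f' = 0.302152 → s_1 = 3.940000 - (-0.456246)/(0.302152) = 5.449989
s_1 = 5.449989: f = 1.029904, f' = 1.672513 → s_2 = 5.449989 - (1.029904)/(1.672513) = 4.834207

4.834207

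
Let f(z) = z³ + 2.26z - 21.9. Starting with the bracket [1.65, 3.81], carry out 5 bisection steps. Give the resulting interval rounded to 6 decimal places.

[2.527500, 2.595000]

f(1.650000) = -13.678875, f(3.810000) = 42.016941 (opposite signs)
step 1: m = 2.730000, f(m) = 4.616217 > 0 → root in [1.650000, 2.730000]
step 2: m = 2.190000, f(m) = -6.447141 < 0 → root in [2.190000, 2.730000]
step 3: m = 2.460000, f(m) = -1.453464 < 0 → root in [2.460000, 2.730000]
step 4: m = 2.595000, f(m) = 1.439495 > 0 → root in [2.460000, 2.595000]
step 5: m = 2.527500, f(m) = -0.041532 < 0 → root in [2.527500, 2.595000]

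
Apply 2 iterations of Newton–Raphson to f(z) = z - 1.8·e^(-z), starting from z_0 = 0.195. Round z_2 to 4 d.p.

0.8030

Newton update: z ← z − f(z)/f'(z).
f'(z) = 1 + 1.8·e^(-z)
z_0 = 0.195000: f = -1.286102, f' = 2.481102 → z_1 = 0.195000 - (-1.286102)/(2.481102) = 0.713359
z_1 = 0.713359: f = -0.168632, f' = 1.881992 → z_2 = 0.713359 - (-0.168632)/(1.881992) = 0.802962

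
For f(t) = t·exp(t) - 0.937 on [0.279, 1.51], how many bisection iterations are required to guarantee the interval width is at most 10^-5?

17

Initial width b − a = 1.51 − 0.279 = 1.231000.
After n steps the width is (b−a)/2^n; need (b−a)/2^n ≤ 10^-5.
So n ≥ log₂(1.231000/10^-5) = log₂(123100.0000) ≈ 16.9095.
Hence n = 17.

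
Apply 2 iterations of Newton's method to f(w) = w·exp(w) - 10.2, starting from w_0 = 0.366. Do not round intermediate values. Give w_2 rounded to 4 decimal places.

Newton update: w ← w − f(w)/f'(w).
f'(w) = (w + 1)·exp(w)
w_0 = 0.366000: f = -9.672244, f' = 1.969711 → w_1 = 0.366000 - (-9.672244)/(1.969711) = 5.276489
w_1 = 5.276489: f = 1022.312504, f' = 1228.194220 → w_2 = 5.276489 - (1022.312504)/(1228.194220) = 4.444119

4.4441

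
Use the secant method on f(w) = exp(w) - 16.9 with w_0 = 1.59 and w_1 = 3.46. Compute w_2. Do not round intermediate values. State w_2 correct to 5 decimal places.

2.42353

f(w_0) = -11.996251, f(w_1) = 14.916977
w_2 = 3.460000 - (14.916977)·(3.460000 - 1.590000)/(14.916977 - (-11.996251)) = 2.423530; f(w_2) = -5.614370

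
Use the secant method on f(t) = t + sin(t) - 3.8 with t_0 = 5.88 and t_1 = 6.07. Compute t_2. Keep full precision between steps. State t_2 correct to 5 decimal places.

Secant update: t_(k+1) = t_k − f(t_k)·(t_k − t_(k-1))/(f(t_k) − f(t_(k-1))).
f(t_0) = 1.687650, f(t_1) = 2.058426
t_2 = 6.070000 - (2.058426)·(6.070000 - 5.880000)/(2.058426 - (1.687650)) = 5.015183; f(t_2) = 0.260676

5.01518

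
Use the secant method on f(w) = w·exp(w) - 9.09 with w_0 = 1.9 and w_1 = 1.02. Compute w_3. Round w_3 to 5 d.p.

f(w_0) = 3.613199, f(w_1) = -6.261341
w_2 = 1.020000 - (-6.261341)·(1.020000 - 1.900000)/(-6.261341 - (3.613199)) = 1.577999; f(w_2) = -1.444204
w_3 = 1.577999 - (-1.444204)·(1.577999 - 1.020000)/(-1.444204 - (-6.261341)) = 1.745290; f(w_3) = 0.906251

1.74529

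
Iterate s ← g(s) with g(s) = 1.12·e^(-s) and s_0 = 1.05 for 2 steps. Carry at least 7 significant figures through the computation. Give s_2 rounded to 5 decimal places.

0.75684

s_1 = g(1.050000) = 0.391930
s_2 = g(0.391930) = 0.756841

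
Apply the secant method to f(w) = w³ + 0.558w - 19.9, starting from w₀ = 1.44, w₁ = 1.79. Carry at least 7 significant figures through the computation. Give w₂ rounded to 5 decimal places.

3.35488

Secant update: w_(k+1) = w_k − f(w_k)·(w_k − w_(k-1))/(f(w_k) − f(w_(k-1))).
f(w_0) = -16.110496, f(w_1) = -13.165841
w_2 = 1.790000 - (-13.165841)·(1.790000 - 1.440000)/(-13.165841 - (-16.110496)) = 3.354884; f(w_2) = 19.732082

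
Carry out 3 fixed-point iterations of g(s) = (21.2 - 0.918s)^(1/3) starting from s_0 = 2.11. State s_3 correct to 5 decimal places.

2.65720

s_1 = g(2.110000) = 2.680658
s_2 = g(2.680658) = 2.656134
s_3 = g(2.656134) = 2.657197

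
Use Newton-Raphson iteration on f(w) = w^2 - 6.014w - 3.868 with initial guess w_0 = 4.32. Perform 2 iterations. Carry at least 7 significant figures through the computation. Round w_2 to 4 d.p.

6.9517

Newton update: w ← w − f(w)/f'(w).
f'(w) = 2w - 6.014
w_0 = 4.320000: f = -11.186080, f' = 2.626000 → w_1 = 4.320000 - (-11.186080)/(2.626000) = 8.579741
w_1 = 8.579741: f = 18.145394, f' = 11.145482 → w_2 = 8.579741 - (18.145394)/(11.145482) = 6.951692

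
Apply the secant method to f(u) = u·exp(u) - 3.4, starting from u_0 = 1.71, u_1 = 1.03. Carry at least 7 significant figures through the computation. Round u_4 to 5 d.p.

1.11491

Secant update: u_(k+1) = u_k − f(u_k)·(u_k − u_(k-1))/(f(u_k) − f(u_(k-1))).
f(u_0) = 6.054524, f(u_1) = -0.514902
u_2 = 1.030000 - (-0.514902)·(1.030000 - 1.710000)/(-0.514902 - (6.054524)) = 1.083297; f(u_2) = -0.199500
u_3 = 1.083297 - (-0.199500)·(1.083297 - 1.030000)/(-0.199500 - (-0.514902)) = 1.117009; f(u_3) = 0.013248
u_4 = 1.117009 - (0.013248)·(1.117009 - 1.083297)/(0.013248 - (-0.199500)) = 1.114910; f(u_4) = -0.000311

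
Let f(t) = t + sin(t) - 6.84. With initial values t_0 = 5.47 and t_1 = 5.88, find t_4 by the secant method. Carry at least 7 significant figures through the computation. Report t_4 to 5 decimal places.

6.56342

f(t_0) = -2.096480, f(t_1) = -1.352350
t_2 = 5.880000 - (-1.352350)·(5.880000 - 5.470000)/(-1.352350 - (-2.096480)) = 6.625117; f(t_2) = 0.120425
t_3 = 6.625117 - (0.120425)·(6.625117 - 5.880000)/(0.120425 - (-1.352350)) = 6.564191; f(t_3) = 0.001513
t_4 = 6.564191 - (0.001513)·(6.564191 - 6.625117)/(0.001513 - (0.120425)) = 6.563416; f(t_4) = -0.000007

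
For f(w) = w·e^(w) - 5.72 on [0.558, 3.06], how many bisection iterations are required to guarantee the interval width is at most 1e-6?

22

Initial width b − a = 3.06 − 0.558 = 2.502000.
After n steps the width is (b−a)/2^n; need (b−a)/2^n ≤ 1e-6.
So n ≥ log₂(2.502000/1e-6) = log₂(2502000.0000) ≈ 21.2547.
Hence n = 22.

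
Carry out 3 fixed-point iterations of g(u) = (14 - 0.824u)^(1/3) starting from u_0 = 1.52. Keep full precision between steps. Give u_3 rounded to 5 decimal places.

u_1 = g(1.520000) = 2.336013
u_2 = g(2.336013) = 2.294196
u_3 = g(2.294196) = 2.296376

2.29638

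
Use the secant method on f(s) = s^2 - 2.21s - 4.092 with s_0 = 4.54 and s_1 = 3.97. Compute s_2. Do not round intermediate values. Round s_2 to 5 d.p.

3.51044

f(s_0) = 6.486200, f(s_1) = 2.895200
s_2 = 3.970000 - (2.895200)·(3.970000 - 4.540000)/(2.895200 - (6.486200)) = 3.510444; f(s_2) = 0.473138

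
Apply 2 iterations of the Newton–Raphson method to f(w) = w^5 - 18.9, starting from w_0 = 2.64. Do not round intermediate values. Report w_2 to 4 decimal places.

1.9162

Newton update: w ← w − f(w)/f'(w).
f'(w) = 5w^4
w_0 = 2.640000: f = 109.338856, f' = 242.876621 → w_1 = 2.640000 - (109.338856)/(242.876621) = 2.189817
w_1 = 2.189817: f = 31.454629, f' = 114.974499 → w_2 = 2.189817 - (31.454629)/(114.974499) = 1.916238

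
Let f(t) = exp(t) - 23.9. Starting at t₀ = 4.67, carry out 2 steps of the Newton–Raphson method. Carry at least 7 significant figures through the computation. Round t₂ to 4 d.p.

3.3807

f'(t) = exp(t)
t_0 = 4.670000: f = 82.797742, f' = 106.697742 → t_1 = 4.670000 - (82.797742)/(106.697742) = 3.893997
t_1 = 3.893997: f = 25.206786, f' = 49.106786 → t_2 = 3.893997 - (25.206786)/(49.106786) = 3.380692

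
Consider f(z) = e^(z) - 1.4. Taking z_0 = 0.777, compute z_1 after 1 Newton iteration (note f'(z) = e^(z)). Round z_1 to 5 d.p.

z_0 = 0.777000: f = 0.774938, f' = 2.174938 → z_1 = 0.777000 - (0.774938)/(2.174938) = 0.420697

0.42070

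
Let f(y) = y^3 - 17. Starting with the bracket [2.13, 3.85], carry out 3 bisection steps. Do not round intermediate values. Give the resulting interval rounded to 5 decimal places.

[2.56000, 2.77500]

f(2.130000) = -7.336403, f(3.850000) = 40.066625 (opposite signs)
step 1: m = 2.990000, f(m) = 9.730899 > 0 → root in [2.130000, 2.990000]
step 2: m = 2.560000, f(m) = -0.222784 < 0 → root in [2.560000, 2.990000]
step 3: m = 2.775000, f(m) = 4.369234 > 0 → root in [2.560000, 2.775000]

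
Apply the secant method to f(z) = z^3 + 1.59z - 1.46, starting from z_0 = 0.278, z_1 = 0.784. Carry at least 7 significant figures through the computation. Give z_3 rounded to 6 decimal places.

f(z_0) = -0.996495, f(z_1) = 0.268450
z_2 = 0.784000 - (0.268450)·(0.784000 - 0.278000)/(0.268450 - (-0.996495)) = 0.676615; f(z_2) = -0.074422
z_3 = 0.676615 - (-0.074422)·(0.676615 - 0.784000)/(-0.074422 - (0.268450)) = 0.699924; f(z_3) = -0.004234

0.699924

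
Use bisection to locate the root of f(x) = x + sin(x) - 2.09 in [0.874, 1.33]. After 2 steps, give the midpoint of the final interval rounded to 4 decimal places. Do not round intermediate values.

1.1590

f(0.874000) = -0.449098, f(1.330000) = 0.211148 (opposite signs)
step 1: m = 1.102000, f(m) = -0.095887 < 0 → root in [1.102000, 1.330000]
step 2: m = 1.216000, f(m) = 0.063717 > 0 → root in [1.102000, 1.216000]
Midpoint of [1.102000, 1.216000] = 1.159000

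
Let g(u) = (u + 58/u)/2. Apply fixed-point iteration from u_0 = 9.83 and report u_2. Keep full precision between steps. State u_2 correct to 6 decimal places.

7.619727

u_1 = g(9.830000) = 7.865153
u_2 = g(7.865153) = 7.619727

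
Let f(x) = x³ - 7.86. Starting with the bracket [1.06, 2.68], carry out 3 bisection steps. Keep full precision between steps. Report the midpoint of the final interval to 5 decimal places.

1.97125

f(1.060000) = -6.668984, f(2.680000) = 11.388832 (opposite signs)
step 1: m = 1.870000, f(m) = -1.320797 < 0 → root in [1.870000, 2.680000]
step 2: m = 2.275000, f(m) = 3.914547 > 0 → root in [1.870000, 2.275000]
step 3: m = 2.072500, f(m) = 1.041919 > 0 → root in [1.870000, 2.072500]
Midpoint of [1.870000, 2.072500] = 1.971250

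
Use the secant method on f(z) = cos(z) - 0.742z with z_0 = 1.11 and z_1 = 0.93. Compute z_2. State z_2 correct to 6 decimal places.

f(z_0) = -0.378958, f(z_1) = -0.092226
z_2 = 0.930000 - (-0.092226)·(0.930000 - 1.110000)/(-0.092226 - (-0.378958)) = 0.872104; f(z_2) = -0.003884

0.872104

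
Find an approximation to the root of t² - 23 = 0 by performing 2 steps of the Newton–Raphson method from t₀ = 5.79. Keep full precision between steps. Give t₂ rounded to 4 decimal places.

4.7966

f'(t) = 2t
t_0 = 5.790000: f = 10.524100, f' = 11.580000 → t_1 = 5.790000 - (10.524100)/(11.580000) = 4.881183
t_1 = 4.881183: f = 0.825948, f' = 9.762366 → t_2 = 4.881183 - (0.825948)/(9.762366) = 4.796578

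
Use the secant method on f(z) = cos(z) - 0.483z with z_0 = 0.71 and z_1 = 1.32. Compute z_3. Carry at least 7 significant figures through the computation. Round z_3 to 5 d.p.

1.04214

f(z_0) = 0.415432, f(z_1) = -0.389385
z_2 = 1.320000 - (-0.389385)·(1.320000 - 0.710000)/(-0.389385 - (0.415432)) = 1.024871; f(z_2) = 0.024196
z_3 = 1.024871 - (0.024196)·(1.024871 - 1.320000)/(0.024196 - (-0.389385)) = 1.042137; f(z_3) = 0.001023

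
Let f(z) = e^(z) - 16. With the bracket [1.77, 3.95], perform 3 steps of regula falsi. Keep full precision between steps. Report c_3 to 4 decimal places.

2.6445

f(1.770000) = -10.129147, f(3.950000) = 35.935367
step 1: c = 2.249361, f(c) = -6.518323 < 0 → new bracket [2.249361, 3.950000]
step 2: c = 2.510477, f(c) = -3.689204 < 0 → new bracket [2.510477, 3.950000]
step 3: c = 2.644502, f(c) = -1.923568 < 0 → new bracket [2.644502, 3.950000]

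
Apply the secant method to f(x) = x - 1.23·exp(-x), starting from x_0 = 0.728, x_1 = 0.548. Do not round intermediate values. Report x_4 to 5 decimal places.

f(x_0) = 0.134065, f(x_1) = -0.163069
x_2 = 0.548000 - (-0.163069)·(0.548000 - 0.728000)/(-0.163069 - (0.134065)) = 0.646785; f(x_2) = 0.002601
x_3 = 0.646785 - (0.002601)·(0.646785 - 0.548000)/(0.002601 - (-0.163069)) = 0.645234; f(x_3) = 0.000050
x_4 = 0.645234 - (0.000050)·(0.645234 - 0.646785)/(0.000050 - (0.002601)) = 0.645204; f(x_4) = -0.000000

0.64520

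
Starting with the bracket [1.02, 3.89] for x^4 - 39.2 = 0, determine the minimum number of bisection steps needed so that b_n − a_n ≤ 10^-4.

15

Initial width b − a = 3.89 − 1.02 = 2.870000.
After n steps the width is (b−a)/2^n; need (b−a)/2^n ≤ 10^-4.
So n ≥ log₂(2.870000/10^-4) = log₂(28700.0000) ≈ 14.8088.
Hence n = 15.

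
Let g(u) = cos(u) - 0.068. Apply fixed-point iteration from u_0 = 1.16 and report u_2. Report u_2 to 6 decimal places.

0.877607

u_1 = g(1.160000) = 0.331340
u_2 = g(0.331340) = 0.877607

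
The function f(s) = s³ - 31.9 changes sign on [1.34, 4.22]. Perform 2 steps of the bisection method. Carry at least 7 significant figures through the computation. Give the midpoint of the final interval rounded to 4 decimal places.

f(1.340000) = -29.493896, f(4.220000) = 43.251448 (opposite signs)
step 1: m = 2.780000, f(m) = -10.415048 < 0 → root in [2.780000, 4.220000]
step 2: m = 3.500000, f(m) = 10.975000 > 0 → root in [2.780000, 3.500000]
Midpoint of [2.780000, 3.500000] = 3.140000

3.1400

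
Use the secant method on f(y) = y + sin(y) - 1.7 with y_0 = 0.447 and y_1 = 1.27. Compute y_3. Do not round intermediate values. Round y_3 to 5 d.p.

Secant update: y_(k+1) = y_k − f(y_k)·(y_k − y_(k-1))/(f(y_k) − f(y_(k-1))).
f(y_0) = -0.820738, f(y_1) = 0.525101
y_2 = 1.270000 - (0.525101)·(1.270000 - 0.447000)/(0.525101 - (-0.820738)) = 0.948893; f(y_2) = 0.061664
y_3 = 0.948893 - (0.061664)·(0.948893 - 1.270000)/(0.061664 - (0.525101)) = 0.906167; f(y_3) = -0.006687

0.90617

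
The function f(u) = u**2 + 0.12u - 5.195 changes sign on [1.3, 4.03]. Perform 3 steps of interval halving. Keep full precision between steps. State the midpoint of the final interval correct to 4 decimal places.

f(1.300000) = -3.349000, f(4.030000) = 11.529500 (opposite signs)
step 1: m = 2.665000, f(m) = 2.227025 > 0 → root in [1.300000, 2.665000]
step 2: m = 1.982500, f(m) = -1.026794 < 0 → root in [1.982500, 2.665000]
step 3: m = 2.323750, f(m) = 0.483664 > 0 → root in [1.982500, 2.323750]
Midpoint of [1.982500, 2.323750] = 2.153125

2.1531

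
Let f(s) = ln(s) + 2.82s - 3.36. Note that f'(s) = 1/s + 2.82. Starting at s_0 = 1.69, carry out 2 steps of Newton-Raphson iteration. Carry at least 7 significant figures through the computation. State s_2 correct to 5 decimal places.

s_0 = 1.690000: f = 1.930529, f' = 3.411716 → s_1 = 1.690000 - (1.930529)/(3.411716) = 1.124147
s_1 = 1.124147: f = -0.072880, f' = 3.709563 → s_2 = 1.124147 - (-0.072880)/(3.709563) = 1.143794

1.14379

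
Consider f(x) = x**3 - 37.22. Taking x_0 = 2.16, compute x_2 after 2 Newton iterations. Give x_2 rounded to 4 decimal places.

Newton update: x ← x − f(x)/f'(x).
f'(x) = 3x**2
x_0 = 2.160000: f = -27.142304, f' = 13.996800 → x_1 = 2.160000 - (-27.142304)/(13.996800) = 4.099179
x_1 = 4.099179: f = 31.659617, f' = 50.409811 → x_2 = 4.099179 - (31.659617)/(50.409811) = 3.471134

3.4711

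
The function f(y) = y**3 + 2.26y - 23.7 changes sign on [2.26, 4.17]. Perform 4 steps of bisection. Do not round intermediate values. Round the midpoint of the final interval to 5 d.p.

2.55844

f(2.260000) = -7.049224, f(4.170000) = 58.235913 (opposite signs)
step 1: m = 3.215000, f(m) = 16.796863 > 0 → root in [2.260000, 3.215000]
step 2: m = 2.737500, f(m) = 3.001318 > 0 → root in [2.260000, 2.737500]
step 3: m = 2.498750, f(m) = -2.451251 < 0 → root in [2.498750, 2.737500]
step 4: m = 2.618125, f(m) = 0.163106 > 0 → root in [2.498750, 2.618125]
Midpoint of [2.498750, 2.618125] = 2.558438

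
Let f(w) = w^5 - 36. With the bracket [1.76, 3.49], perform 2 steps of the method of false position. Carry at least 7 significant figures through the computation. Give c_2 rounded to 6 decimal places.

f(1.760000) = -19.112579, f(3.490000) = 481.758378
step 1: c = 1.826015, f(c) = -15.698826 < 0 → new bracket [1.826015, 3.490000]
step 2: c = 1.878527, f(c) = -12.606942 < 0 → new bracket [1.878527, 3.490000]

1.878527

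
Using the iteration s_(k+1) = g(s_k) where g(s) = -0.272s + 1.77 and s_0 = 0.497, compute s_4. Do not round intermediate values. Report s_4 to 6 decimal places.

s_1 = g(0.497000) = 1.634816
s_2 = g(1.634816) = 1.325330
s_3 = g(1.325330) = 1.409510
s_4 = g(1.409510) = 1.386613

1.386613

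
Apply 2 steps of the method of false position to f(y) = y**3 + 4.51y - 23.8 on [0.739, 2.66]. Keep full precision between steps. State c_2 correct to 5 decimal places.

f(0.739000) = -20.063527, f(2.660000) = 7.017696
step 1: c = 2.162201, f(c) = -3.939931 < 0 → new bracket [2.162201, 2.660000]
step 2: c = 2.341190, f(c) = -0.408767 < 0 → new bracket [2.341190, 2.660000]

2.34119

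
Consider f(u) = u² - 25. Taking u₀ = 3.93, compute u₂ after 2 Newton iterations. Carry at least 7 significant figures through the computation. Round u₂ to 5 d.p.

5.00206

f'(u) = 2u
u_0 = 3.930000: f = -9.555100, f' = 7.860000 → u_1 = 3.930000 - (-9.555100)/(7.860000) = 5.145662
u_1 = 5.145662: f = 1.477833, f' = 10.291323 → u_2 = 5.145662 - (1.477833)/(10.291323) = 5.002062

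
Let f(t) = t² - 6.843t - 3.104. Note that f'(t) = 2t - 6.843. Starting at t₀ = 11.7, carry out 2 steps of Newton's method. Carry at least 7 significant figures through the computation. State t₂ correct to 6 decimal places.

7.409516

Newton update: t ← t − f(t)/f'(t).
t_0 = 11.700000: f = 53.722900, f' = 16.557000 → t_1 = 11.700000 - (53.722900)/(16.557000) = 8.455276
t_1 = 8.455276: f = 10.528236, f' = 10.067551 → t_2 = 8.455276 - (10.528236)/(10.067551) = 7.409516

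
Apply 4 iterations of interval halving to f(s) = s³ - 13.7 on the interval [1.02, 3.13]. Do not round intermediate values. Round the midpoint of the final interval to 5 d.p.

f(1.020000) = -12.638792, f(3.130000) = 16.964297 (opposite signs)
step 1: m = 2.075000, f(m) = -4.765828 < 0 → root in [2.075000, 3.130000]
step 2: m = 2.602500, f(m) = 3.926749 > 0 → root in [2.075000, 2.602500]
step 3: m = 2.338750, f(m) = -0.907619 < 0 → root in [2.338750, 2.602500]
step 4: m = 2.470625, f(m) = 1.380665 > 0 → root in [2.338750, 2.470625]
Midpoint of [2.338750, 2.470625] = 2.404688

2.40469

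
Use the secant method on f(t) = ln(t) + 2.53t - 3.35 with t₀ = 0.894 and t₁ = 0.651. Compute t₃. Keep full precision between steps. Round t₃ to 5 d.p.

Secant update: t_(k+1) = t_k − f(t_k)·(t_k − t_(k-1))/(f(t_k) − f(t_(k-1))).
f(t_0) = -1.200230, f(t_1) = -2.132216
t_2 = 0.651000 - (-2.132216)·(0.651000 - 0.894000)/(-2.132216 - (-1.200230)) = 1.206940; f(t_2) = -0.108353
t_3 = 1.206940 - (-0.108353)·(1.206940 - 0.651000)/(-0.108353 - (-2.132216)) = 1.236704; f(t_3) = -0.008689

1.23670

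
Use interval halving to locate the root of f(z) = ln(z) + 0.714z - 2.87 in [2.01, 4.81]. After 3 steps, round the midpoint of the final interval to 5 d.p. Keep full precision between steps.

f(2.010000) = -0.736725, f(4.810000) = 2.135037 (opposite signs)
step 1: m = 3.410000, f(m) = 0.791452 > 0 → root in [2.010000, 3.410000]
step 2: m = 2.710000, f(m) = 0.061889 > 0 → root in [2.010000, 2.710000]
step 3: m = 2.360000, f(m) = -0.326298 < 0 → root in [2.360000, 2.710000]
Midpoint of [2.360000, 2.710000] = 2.535000

2.53500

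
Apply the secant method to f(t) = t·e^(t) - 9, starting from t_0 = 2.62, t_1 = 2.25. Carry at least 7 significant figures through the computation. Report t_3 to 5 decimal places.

f(t_0) = 26.987596, f(t_1) = 12.347406
t_2 = 2.250000 - (12.347406)·(2.250000 - 2.620000)/(12.347406 - (26.987596)) = 1.937945; f(t_2) = 4.457998
t_3 = 1.937945 - (4.457998)·(1.937945 - 2.250000)/(4.457998 - (12.347406)) = 1.761615; f(t_3) = 1.255831

1.76162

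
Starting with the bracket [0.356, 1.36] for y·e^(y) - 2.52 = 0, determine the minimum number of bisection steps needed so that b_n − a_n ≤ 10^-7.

Initial width b − a = 1.36 − 0.356 = 1.004000.
After n steps the width is (b−a)/2^n; need (b−a)/2^n ≤ 10^-7.
So n ≥ log₂(1.004000/10^-7) = log₂(10040000.0000) ≈ 23.2593.
Hence n = 24.

24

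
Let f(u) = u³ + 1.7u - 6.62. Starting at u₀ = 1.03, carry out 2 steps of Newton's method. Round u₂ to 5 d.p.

f'(u) = 3u² + 1.7
u_0 = 1.030000: f = -3.776273, f' = 4.882700 → u_1 = 1.030000 - (-3.776273)/(4.882700) = 1.803399
u_1 = 1.803399: f = 2.310874, f' = 11.456739 → u_2 = 1.803399 - (2.310874)/(11.456739) = 1.601694

1.60169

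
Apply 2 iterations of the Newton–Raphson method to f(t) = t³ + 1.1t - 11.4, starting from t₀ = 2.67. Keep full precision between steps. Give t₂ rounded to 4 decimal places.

2.0932

f'(t) = 3t² + 1.1
t_0 = 2.670000: f = 10.571163, f' = 22.486700 → t_1 = 2.670000 - (10.571163)/(22.486700) = 2.199893
t_1 = 2.199893: f = 1.666323, f' = 15.618583 → t_2 = 2.199893 - (1.666323)/(15.618583) = 2.093204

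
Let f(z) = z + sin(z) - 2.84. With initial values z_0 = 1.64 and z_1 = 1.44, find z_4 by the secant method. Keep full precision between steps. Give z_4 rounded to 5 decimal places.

1.89028

f(z_0) = -0.202394, f(z_1) = -0.408542
z_2 = 1.440000 - (-0.408542)·(1.440000 - 1.640000)/(-0.408542 - (-0.202394)) = 1.836358; f(z_2) = -0.038697
z_3 = 1.836358 - (-0.038697)·(1.836358 - 1.440000)/(-0.038697 - (-0.408542)) = 1.877829; f(z_3) = -0.008937
z_4 = 1.877829 - (-0.008937)·(1.877829 - 1.836358)/(-0.008937 - (-0.038697)) = 1.890282; f(z_4) = -0.000321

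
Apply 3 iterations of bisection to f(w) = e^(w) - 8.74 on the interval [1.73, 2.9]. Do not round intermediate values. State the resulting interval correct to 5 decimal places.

[2.02250, 2.16875]

f(1.730000) = -3.099346, f(2.900000) = 9.434145 (opposite signs)
step 1: m = 2.315000, f(m) = 1.384923 > 0 → root in [1.730000, 2.315000]
step 2: m = 2.022500, f(m) = -1.182806 < 0 → root in [2.022500, 2.315000]
step 3: m = 2.168750, f(m) = 0.007343 > 0 → root in [2.022500, 2.168750]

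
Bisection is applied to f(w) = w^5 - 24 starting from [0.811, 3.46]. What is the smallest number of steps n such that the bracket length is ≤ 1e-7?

25

Initial width b − a = 3.46 − 0.811 = 2.649000.
After n steps the width is (b−a)/2^n; need (b−a)/2^n ≤ 1e-7.
So n ≥ log₂(2.649000/1e-7) = log₂(26490000.0000) ≈ 24.6589.
Hence n = 25.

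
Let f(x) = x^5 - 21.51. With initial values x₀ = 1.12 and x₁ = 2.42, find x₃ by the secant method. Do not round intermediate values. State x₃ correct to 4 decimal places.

f(x_0) = -19.747658, f(x_1) = 61.489759
x_2 = 2.420000 - (61.489759)·(2.420000 - 1.120000)/(61.489759 - (-19.747658)) = 1.436011; f(x_2) = -15.403540
x_3 = 1.436011 - (-15.403540)·(1.436011 - 2.420000)/(-15.403540 - (61.489759)) = 1.633128; f(x_3) = -9.892825

1.6331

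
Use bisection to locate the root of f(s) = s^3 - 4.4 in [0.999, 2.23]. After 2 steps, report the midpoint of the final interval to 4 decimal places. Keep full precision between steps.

1.7684

f(0.999000) = -3.402997, f(2.230000) = 6.689567 (opposite signs)
step 1: m = 1.614500, f(m) = -0.191628 < 0 → root in [1.614500, 2.230000]
step 2: m = 1.922250, f(m) = 2.702800 > 0 → root in [1.614500, 1.922250]
Midpoint of [1.614500, 1.922250] = 1.768375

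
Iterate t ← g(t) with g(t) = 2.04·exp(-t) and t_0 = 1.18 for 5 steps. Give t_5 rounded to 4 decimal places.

0.7302

t_1 = g(1.180000) = 0.626849
t_2 = g(0.626849) = 1.089917
t_3 = g(1.089917) = 0.685939
t_4 = g(0.685939) = 1.027379
t_5 = g(1.027379) = 0.730206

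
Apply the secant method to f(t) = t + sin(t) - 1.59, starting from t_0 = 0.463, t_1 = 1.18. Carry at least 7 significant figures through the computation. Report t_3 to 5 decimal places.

0.84067

f(t_0) = -0.680366, f(t_1) = 0.514606
t_2 = 1.180000 - (0.514606)·(1.180000 - 0.463000)/(0.514606 - (-0.680366)) = 0.871229; f(t_2) = 0.046350
t_3 = 0.871229 - (0.046350)·(0.871229 - 1.180000)/(0.046350 - (0.514606)) = 0.840666; f(t_3) = -0.004247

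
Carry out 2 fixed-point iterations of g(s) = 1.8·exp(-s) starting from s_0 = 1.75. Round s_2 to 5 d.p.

1.31652

s_1 = g(1.750000) = 0.312793
s_2 = g(0.312793) = 1.316522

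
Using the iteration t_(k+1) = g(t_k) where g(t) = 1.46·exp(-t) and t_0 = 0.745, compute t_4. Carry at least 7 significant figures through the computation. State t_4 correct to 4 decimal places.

0.7224

t_1 = g(0.745000) = 0.693112
t_2 = g(0.693112) = 0.730026
t_3 = g(0.730026) = 0.703569
t_4 = g(0.703569) = 0.722432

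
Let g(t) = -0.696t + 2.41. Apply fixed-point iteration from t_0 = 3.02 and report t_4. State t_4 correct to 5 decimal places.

t_1 = g(3.020000) = 0.308080
t_2 = g(0.308080) = 2.195576
t_3 = g(2.195576) = 0.881879
t_4 = g(0.881879) = 1.796212

1.79621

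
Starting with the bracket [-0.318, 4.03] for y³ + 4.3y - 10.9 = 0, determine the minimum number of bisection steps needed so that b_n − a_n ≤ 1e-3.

13

Initial width b − a = 4.03 − -0.318 = 4.348000.
After n steps the width is (b−a)/2^n; need (b−a)/2^n ≤ 1e-3.
So n ≥ log₂(4.348000/1e-3) = log₂(4348.0000) ≈ 12.0861.
Hence n = 13.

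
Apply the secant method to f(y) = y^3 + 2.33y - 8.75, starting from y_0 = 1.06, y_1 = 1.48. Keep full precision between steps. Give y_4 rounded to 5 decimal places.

f(y_0) = -5.089184, f(y_1) = -2.059808
y_2 = 1.480000 - (-2.059808)·(1.480000 - 1.060000)/(-2.059808 - (-5.089184)) = 1.765577; f(y_2) = 0.867558
y_3 = 1.765577 - (0.867558)·(1.765577 - 1.480000)/(0.867558 - (-2.059808)) = 1.680943; f(y_3) = -0.083783
y_4 = 1.680943 - (-0.083783)·(1.680943 - 1.765577)/(-0.083783 - (0.867558)) = 1.688396; f(y_4) = -0.002954

1.68840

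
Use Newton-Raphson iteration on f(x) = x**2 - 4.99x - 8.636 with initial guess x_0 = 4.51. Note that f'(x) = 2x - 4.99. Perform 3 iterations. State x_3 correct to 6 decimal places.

Newton update: x ← x − f(x)/f'(x).
x_0 = 4.510000: f = -10.800800, f' = 4.030000 → x_1 = 4.510000 - (-10.800800)/(4.030000) = 7.190099
x_1 = 7.190099: f = 7.182932, f' = 9.390199 → x_2 = 7.190099 - (7.182932)/(9.390199) = 6.425160
x_2 = 6.425160: f = 0.585132, f' = 7.860320 → x_3 = 6.425160 - (0.585132)/(7.860320) = 6.350719

6.350719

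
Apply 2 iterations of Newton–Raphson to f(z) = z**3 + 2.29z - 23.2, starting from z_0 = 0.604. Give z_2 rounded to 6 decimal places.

f'(z) = 3z**2 + 2.29
z_0 = 0.604000: f = -21.596491, f' = 3.384448 → z_1 = 0.604000 - (-21.596491)/(3.384448) = 6.985097
z_1 = 6.985097: f = 333.609799, f' = 148.664742 → z_2 = 6.985097 - (333.609799)/(148.664742) = 4.741056

4.741056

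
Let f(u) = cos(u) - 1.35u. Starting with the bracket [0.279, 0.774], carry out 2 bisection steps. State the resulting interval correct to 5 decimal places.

f(0.279000) = 0.584681, f(0.774000) = -0.329780 (opposite signs)
step 1: m = 0.526500, f(m) = 0.153796 > 0 → root in [0.526500, 0.774000]
step 2: m = 0.650250, f(m) = -0.081905 < 0 → root in [0.526500, 0.650250]

[0.52650, 0.65025]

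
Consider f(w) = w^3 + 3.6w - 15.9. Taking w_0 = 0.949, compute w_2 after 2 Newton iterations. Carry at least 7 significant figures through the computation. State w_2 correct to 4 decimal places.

f'(w) = 3w^2 + 3.6
w_0 = 0.949000: f = -11.628930, f' = 6.301803 → w_1 = 0.949000 - (-11.628930)/(6.301803) = 2.794334
w_1 = 2.794334: f = 15.978600, f' = 27.024903 → w_2 = 2.794334 - (15.978600)/(27.024903) = 2.203079

2.2031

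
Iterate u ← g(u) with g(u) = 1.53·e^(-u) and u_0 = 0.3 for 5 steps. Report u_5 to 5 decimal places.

0.83910

u_1 = g(0.300000) = 1.133452
u_2 = g(1.133452) = 0.492538
u_3 = g(0.492538) = 0.934943
u_4 = g(0.934943) = 0.600691
u_5 = g(0.600691) = 0.839102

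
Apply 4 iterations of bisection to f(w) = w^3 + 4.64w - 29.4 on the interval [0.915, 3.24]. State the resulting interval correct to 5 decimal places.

f(0.915000) = -24.388339, f(3.240000) = 19.645824 (opposite signs)
step 1: m = 2.077500, f(m) = -10.793897 < 0 → root in [2.077500, 3.240000]
step 2: m = 2.658750, f(m) = 1.731175 > 0 → root in [2.077500, 2.658750]
step 3: m = 2.368125, f(m) = -5.131417 < 0 → root in [2.368125, 2.658750]
step 4: m = 2.513438, f(m) = -1.859340 < 0 → root in [2.513438, 2.658750]

[2.51344, 2.65875]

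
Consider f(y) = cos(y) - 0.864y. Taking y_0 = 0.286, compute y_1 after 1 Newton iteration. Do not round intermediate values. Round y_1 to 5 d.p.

0.90747

Newton update: y ← y − f(y)/f'(y).
f'(y) = -sin(y) - 0.864
y_0 = 0.286000: f = 0.712276, f' = -1.146117 → y_1 = 0.286000 - (0.712276)/(-1.146117) = 0.907469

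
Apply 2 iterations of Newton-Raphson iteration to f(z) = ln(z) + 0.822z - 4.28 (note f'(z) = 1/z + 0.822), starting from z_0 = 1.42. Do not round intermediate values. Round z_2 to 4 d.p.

z_0 = 1.420000: f = -2.762103, f' = 1.526225 → z_1 = 1.420000 - (-2.762103)/(1.526225) = 3.229761
z_1 = 3.229761: f = -0.452728, f' = 1.131620 → z_2 = 3.229761 - (-0.452728)/(1.131620) = 3.629832

3.6298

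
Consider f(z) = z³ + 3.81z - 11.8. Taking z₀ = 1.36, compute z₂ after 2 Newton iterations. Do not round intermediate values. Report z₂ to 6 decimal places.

1.734137

f'(z) = 3z² + 3.81
z_0 = 1.360000: f = -4.102944, f' = 9.358800 → z_1 = 1.360000 - (-4.102944)/(9.358800) = 1.798405
z_1 = 1.798405: f = 0.868432, f' = 13.512781 → z_2 = 1.798405 - (0.868432)/(13.512781) = 1.734137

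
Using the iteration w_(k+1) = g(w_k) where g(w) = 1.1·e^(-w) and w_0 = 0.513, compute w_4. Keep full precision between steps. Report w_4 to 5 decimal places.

0.59027

w_1 = g(0.513000) = 0.658566
w_2 = g(0.658566) = 0.569352
w_3 = g(0.569352) = 0.622481
w_4 = g(0.622481) = 0.590272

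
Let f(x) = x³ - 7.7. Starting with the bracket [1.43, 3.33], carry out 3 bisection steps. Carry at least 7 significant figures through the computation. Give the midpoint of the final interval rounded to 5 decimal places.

f(1.430000) = -4.775793, f(3.330000) = 29.226037 (opposite signs)
step 1: m = 2.380000, f(m) = 5.781272 > 0 → root in [1.430000, 2.380000]
step 2: m = 1.905000, f(m) = -0.786707 < 0 → root in [1.905000, 2.380000]
step 3: m = 2.142500, f(m) = 2.134731 > 0 → root in [1.905000, 2.142500]
Midpoint of [1.905000, 2.142500] = 2.023750

2.02375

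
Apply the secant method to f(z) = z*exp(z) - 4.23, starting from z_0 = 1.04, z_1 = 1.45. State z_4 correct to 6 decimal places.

1.232960

f(z_0) = -1.287614, f(z_1) = 1.951516
z_2 = 1.450000 - (1.951516)·(1.450000 - 1.040000)/(1.951516 - (-1.287614)) = 1.202983; f(z_2) = -0.224027
z_3 = 1.202983 - (-0.224027)·(1.202983 - 1.450000)/(-0.224027 - (1.951516)) = 1.228419; f(z_3) = -0.033934
z_4 = 1.228419 - (-0.033934)·(1.228419 - 1.202983)/(-0.033934 - (-0.224027)) = 1.232960; f(z_4) = 0.000744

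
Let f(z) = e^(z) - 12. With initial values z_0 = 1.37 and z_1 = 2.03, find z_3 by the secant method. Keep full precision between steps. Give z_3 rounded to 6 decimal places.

f(z_0) = -8.064649, f(z_1) = -4.385914
z_2 = 2.030000 - (-4.385914)·(2.030000 - 1.370000)/(-4.385914 - (-8.064649)) = 2.816874; f(z_2) = 4.724495
z_3 = 2.816874 - (4.724495)·(2.816874 - 2.030000)/(4.724495 - (-4.385914)) = 2.408815; f(z_3) = -0.879220

2.408815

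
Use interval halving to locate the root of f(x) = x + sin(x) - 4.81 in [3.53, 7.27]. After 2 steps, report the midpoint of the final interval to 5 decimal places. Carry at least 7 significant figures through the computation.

5.86750

f(3.530000) = -1.658715, f(7.270000) = 3.294274 (opposite signs)
step 1: m = 5.400000, f(m) = -0.182764 < 0 → root in [5.400000, 7.270000]
step 2: m = 6.335000, f(m) = 1.576792 > 0 → root in [5.400000, 6.335000]
Midpoint of [5.400000, 6.335000] = 5.867500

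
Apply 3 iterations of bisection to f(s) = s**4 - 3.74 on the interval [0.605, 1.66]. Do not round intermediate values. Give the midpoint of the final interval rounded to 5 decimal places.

f(0.605000) = -3.606026, f(1.660000) = 3.853331 (opposite signs)
step 1: m = 1.132500, f(m) = -2.095049 < 0 → root in [1.132500, 1.660000]
step 2: m = 1.396250, f(m) = 0.060605 > 0 → root in [1.132500, 1.396250]
step 3: m = 1.264375, f(m) = -1.184337 < 0 → root in [1.264375, 1.396250]
Midpoint of [1.264375, 1.396250] = 1.330312

1.33031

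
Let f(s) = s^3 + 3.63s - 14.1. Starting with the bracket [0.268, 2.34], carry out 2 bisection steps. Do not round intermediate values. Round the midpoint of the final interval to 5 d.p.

f(0.268000) = -13.107911, f(2.340000) = 7.207104 (opposite signs)
step 1: m = 1.304000, f(m) = -7.149138 < 0 → root in [1.304000, 2.340000]
step 2: m = 1.822000, f(m) = -1.437676 < 0 → root in [1.822000, 2.340000]
Midpoint of [1.822000, 2.340000] = 2.081000

2.08100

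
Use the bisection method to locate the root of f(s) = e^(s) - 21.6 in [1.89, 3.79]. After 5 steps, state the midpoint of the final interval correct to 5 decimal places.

f(1.890000) = -14.980631, f(3.790000) = 22.656400 (opposite signs)
step 1: m = 2.840000, f(m) = -4.484234 < 0 → root in [2.840000, 3.790000]
step 2: m = 3.315000, f(m) = 5.922394 > 0 → root in [2.840000, 3.315000]
step 3: m = 3.077500, f(m) = 0.104074 > 0 → root in [2.840000, 3.077500]
step 4: m = 2.958750, f(m) = -2.326136 < 0 → root in [2.958750, 3.077500]
step 5: m = 3.018125, f(m) = -1.147093 < 0 → root in [3.018125, 3.077500]
Midpoint of [3.018125, 3.077500] = 3.047812

3.04781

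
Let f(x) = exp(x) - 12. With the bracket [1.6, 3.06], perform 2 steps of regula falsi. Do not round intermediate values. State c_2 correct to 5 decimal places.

f(1.600000) = -7.046968, f(3.060000) = 9.327557
step 1: c = 2.228328, f(c) = -2.715670 < 0 → new bracket [2.228328, 3.060000]
step 2: c = 2.415865, f(c) = -0.800550 < 0 → new bracket [2.415865, 3.060000]

2.41586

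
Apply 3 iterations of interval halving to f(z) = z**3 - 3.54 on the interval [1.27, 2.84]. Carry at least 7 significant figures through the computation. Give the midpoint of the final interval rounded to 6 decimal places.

f(1.270000) = -1.491617, f(2.840000) = 19.366304 (opposite signs)
step 1: m = 2.055000, f(m) = 5.138316 > 0 → root in [1.270000, 2.055000]
step 2: m = 1.662500, f(m) = 1.054994 > 0 → root in [1.270000, 1.662500]
step 3: m = 1.466250, f(m) = -0.387725 < 0 → root in [1.466250, 1.662500]
Midpoint of [1.466250, 1.662500] = 1.564375

1.564375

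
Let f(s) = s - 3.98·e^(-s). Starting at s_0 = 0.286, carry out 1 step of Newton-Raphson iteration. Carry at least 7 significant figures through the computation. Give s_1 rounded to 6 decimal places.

Newton update: s ← s − f(s)/f'(s).
f'(s) = 1 + 3.98·e^(-s)
s_0 = 0.286000: f = -2.704025, f' = 3.990025 → s_1 = 0.286000 - (-2.704025)/(3.990025) = 0.963696

0.963696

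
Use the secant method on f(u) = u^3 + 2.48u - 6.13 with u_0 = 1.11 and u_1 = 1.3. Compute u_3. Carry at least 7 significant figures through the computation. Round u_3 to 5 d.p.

f(u_0) = -2.009569, f(u_1) = -0.709000
u_2 = 1.300000 - (-0.709000)·(1.300000 - 1.110000)/(-0.709000 - (-2.009569)) = 1.403578; f(u_2) = 0.115964
u_3 = 1.403578 - (0.115964)·(1.403578 - 1.300000)/(0.115964 - (-0.709000)) = 1.389018; f(u_3) = -0.005304

1.38902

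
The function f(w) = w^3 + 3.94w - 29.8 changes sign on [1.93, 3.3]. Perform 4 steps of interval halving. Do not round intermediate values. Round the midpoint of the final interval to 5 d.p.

f(1.930000) = -15.006743, f(3.300000) = 19.139000 (opposite signs)
step 1: m = 2.615000, f(m) = -1.614942 < 0 → root in [2.615000, 3.300000]
step 2: m = 2.957500, f(m) = 7.721229 > 0 → root in [2.615000, 2.957500]
step 3: m = 2.786250, f(m) = 2.808011 > 0 → root in [2.615000, 2.786250]
step 4: m = 2.700625, f(m) = 0.537134 > 0 → root in [2.615000, 2.700625]
Midpoint of [2.615000, 2.700625] = 2.657812

2.65781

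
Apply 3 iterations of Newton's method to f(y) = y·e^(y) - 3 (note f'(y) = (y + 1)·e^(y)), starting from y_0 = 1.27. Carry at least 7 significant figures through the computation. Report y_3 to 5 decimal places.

Newton update: y ← y − f(y)/f'(y).
y_0 = 1.270000: f = 1.522283, f' = 8.083135 → y_1 = 1.270000 - (1.522283)/(8.083135) = 1.081672
y_1 = 1.081672: f = 0.190506, f' = 6.140112 → y_2 = 1.081672 - (0.190506)/(6.140112) = 1.050645
y_2 = 1.050645: f = 0.004316, f' = 5.863811 → y_3 = 1.050645 - (0.004316)/(5.863811) = 1.049909

1.04991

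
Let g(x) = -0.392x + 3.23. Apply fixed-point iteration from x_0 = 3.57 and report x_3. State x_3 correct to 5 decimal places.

2.24513

x_1 = g(3.570000) = 1.830560
x_2 = g(1.830560) = 2.512420
x_3 = g(2.512420) = 2.245131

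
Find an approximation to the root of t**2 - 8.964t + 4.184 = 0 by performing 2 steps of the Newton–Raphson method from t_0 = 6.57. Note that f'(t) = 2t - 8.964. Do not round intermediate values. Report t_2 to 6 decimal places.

8.547027

Newton update: t ← t − f(t)/f'(t).
t_0 = 6.570000: f = -11.544580, f' = 4.176000 → t_1 = 6.570000 - (-11.544580)/(4.176000) = 9.334507
t_1 = 9.334507: f = 7.642497, f' = 9.705013 → t_2 = 9.334507 - (7.642497)/(9.705013) = 8.547027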